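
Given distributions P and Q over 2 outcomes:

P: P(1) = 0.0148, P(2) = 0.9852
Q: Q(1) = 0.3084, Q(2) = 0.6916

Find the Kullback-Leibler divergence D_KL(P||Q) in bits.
0.4381 bits

D_KL(P||Q) = Σ P(x) log₂(P(x)/Q(x))

Computing term by term:
  P(1)·log₂(P(1)/Q(1)) = 0.0148·log₂(0.0148/0.3084) = -0.06484
  P(2)·log₂(P(2)/Q(2)) = 0.9852·log₂(0.9852/0.6916) = 0.50292

D_KL(P||Q) = -0.06484 + 0.50292 = 0.43808 ≈ 0.4381 bits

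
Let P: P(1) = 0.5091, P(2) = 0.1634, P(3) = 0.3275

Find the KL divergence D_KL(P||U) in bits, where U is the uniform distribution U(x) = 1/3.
0.1346 bits

U(i) = 1/3 for all i

D_KL(P||U) = Σ P(x) log₂(P(x) / (1/3))
           = Σ P(x) log₂(P(x)) + log₂(3)
           = log₂(3) - H(P)

H(P) = -Σ P(x) log₂(P(x)):
  -P(1)·log₂(P(1)) = -(0.5091)·log₂(0.5091) = 0.49585
  -P(2)·log₂(P(2)) = -(0.1634)·log₂(0.1634) = 0.42705
  -P(3)·log₂(P(3)) = -(0.3275)·log₂(0.3275) = 0.52742
H(P) = 0.49585 + 0.42705 + 0.52742 = 1.45032 bits

log₂(3) = 1.58496 bits

D_KL(P||U) = 1.58496 - 1.45032 = 0.13464 ≈ 0.1346 bits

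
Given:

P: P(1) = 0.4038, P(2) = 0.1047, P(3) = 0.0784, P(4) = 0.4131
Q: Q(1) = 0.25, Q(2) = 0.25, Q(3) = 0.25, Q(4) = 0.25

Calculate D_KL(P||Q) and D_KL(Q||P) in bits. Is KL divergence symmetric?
D_KL(P||Q) = 0.3160 bits, D_KL(Q||P) = 0.3781 bits. No, KL divergence is not symmetric.

D_KL(P||Q) = Σ P(x) log₂(P(x)/Q(x))

Computing term by term:
  P(1)·log₂(P(1)/Q(1)) = 0.4038·log₂(0.4038/0.25) = 0.27931
  P(2)·log₂(P(2)/Q(2)) = 0.1047·log₂(0.1047/0.25) = -0.13147
  P(3)·log₂(P(3)/Q(3)) = 0.0784·log₂(0.0784/0.25) = -0.13116
  P(4)·log₂(P(4)/Q(4)) = 0.4131·log₂(0.4131/0.25) = 0.29932

D_KL(P||Q) = 0.27931 - 0.13147 - 0.13116 + 0.29932 = 0.31600 ≈ 0.3160 bits

D_KL(Q||P) = Σ Q(x) log₂(Q(x)/P(x))

Computing term by term:
  Q(1)·log₂(Q(1)/P(1)) = 0.25·log₂(0.25/0.4038) = -0.17293
  Q(2)·log₂(Q(2)/P(2)) = 0.25·log₂(0.25/0.1047) = 0.31392
  Q(3)·log₂(Q(3)/P(3)) = 0.25·log₂(0.25/0.0784) = 0.41825
  Q(4)·log₂(Q(4)/P(4)) = 0.25·log₂(0.25/0.4131) = -0.18114

D_KL(Q||P) = -0.17293 + 0.31392 + 0.41825 - 0.18114 = 0.37810 ≈ 0.3781 bits

These are NOT equal (difference: 0.0621 bits). KL divergence is asymmetric: D_KL(P||Q) ≠ D_KL(Q||P) in general.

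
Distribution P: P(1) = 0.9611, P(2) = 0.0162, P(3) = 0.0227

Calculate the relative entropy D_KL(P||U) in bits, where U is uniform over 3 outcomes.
1.3096 bits

U(i) = 1/3 for all i

D_KL(P||U) = Σ P(x) log₂(P(x) / (1/3))
           = Σ P(x) log₂(P(x)) + log₂(3)
           = log₂(3) - H(P)

H(P) = -Σ P(x) log₂(P(x)):
  -P(1)·log₂(P(1)) = -(0.9611)·log₂(0.9611) = 0.05501
  -P(2)·log₂(P(2)) = -(0.0162)·log₂(0.0162) = 0.09636
  -P(3)·log₂(P(3)) = -(0.0227)·log₂(0.0227) = 0.12397
H(P) = 0.05501 + 0.09636 + 0.12397 = 0.27534 bits

log₂(3) = 1.58496 bits

D_KL(P||U) = 1.58496 - 0.27534 = 1.30962 ≈ 1.3096 bits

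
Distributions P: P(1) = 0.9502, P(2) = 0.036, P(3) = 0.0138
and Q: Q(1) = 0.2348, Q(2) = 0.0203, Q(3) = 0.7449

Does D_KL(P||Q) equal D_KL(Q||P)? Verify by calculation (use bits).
D_KL(P||Q) = 1.8667 bits, D_KL(Q||P) = 3.7961 bits. No — D_KL(P||Q) ≠ D_KL(Q||P) for this pair.

D_KL(P||Q) = Σ P(x) log₂(P(x)/Q(x))

Computing term by term:
  P(1)·log₂(P(1)/Q(1)) = 0.9502·log₂(0.9502/0.2348) = 1.91636
  P(2)·log₂(P(2)/Q(2)) = 0.036·log₂(0.036/0.0203) = 0.02975
  P(3)·log₂(P(3)/Q(3)) = 0.0138·log₂(0.0138/0.7449) = -0.07941

D_KL(P||Q) = 1.91636 + 0.02975 - 0.07941 = 1.86670 ≈ 1.8667 bits

D_KL(Q||P) = Σ Q(x) log₂(Q(x)/P(x))

Computing term by term:
  Q(1)·log₂(Q(1)/P(1)) = 0.2348·log₂(0.2348/0.9502) = -0.47354
  Q(2)·log₂(Q(2)/P(2)) = 0.0203·log₂(0.0203/0.036) = -0.01678
  Q(3)·log₂(Q(3)/P(3)) = 0.7449·log₂(0.7449/0.0138) = 4.28638

D_KL(Q||P) = -0.47354 - 0.01678 + 4.28638 = 3.79606 ≈ 3.7961 bits

These are NOT equal (difference: 1.9294 bits). KL divergence is asymmetric: D_KL(P||Q) ≠ D_KL(Q||P) in general.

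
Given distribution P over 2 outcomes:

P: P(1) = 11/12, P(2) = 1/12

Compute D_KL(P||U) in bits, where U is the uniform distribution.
0.5862 bits

U(i) = 1/2 for all i

D_KL(P||U) = Σ P(x) log₂(P(x) / (1/2))
           = Σ P(x) log₂(P(x)) + log₂(2)
           = log₂(2) - H(P)

H(P) = -Σ P(x) log₂(P(x)):
  -P(1)·log₂(P(1)) = -(11/12)·log₂(11/12) = 0.11507
  -P(2)·log₂(P(2)) = -(1/12)·log₂(1/12) = 0.29875
H(P) = 0.11507 + 0.29875 = 0.41382 bits

log₂(2) = 1.00000 bits

D_KL(P||U) = 1.00000 - 0.41382 = 0.58618 ≈ 0.5862 bits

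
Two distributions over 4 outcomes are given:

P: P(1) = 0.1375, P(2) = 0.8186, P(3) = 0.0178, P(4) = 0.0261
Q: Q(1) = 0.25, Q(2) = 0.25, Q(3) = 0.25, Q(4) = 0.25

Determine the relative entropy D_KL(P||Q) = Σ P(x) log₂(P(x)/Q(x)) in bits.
1.1293 bits

D_KL(P||Q) = Σ P(x) log₂(P(x)/Q(x))

Computing term by term:
  P(1)·log₂(P(1)/Q(1)) = 0.1375·log₂(0.1375/0.25) = -0.11859
  P(2)·log₂(P(2)/Q(2)) = 0.8186·log₂(0.8186/0.25) = 1.40081
  P(3)·log₂(P(3)/Q(3)) = 0.0178·log₂(0.0178/0.25) = -0.06785
  P(4)·log₂(P(4)/Q(4)) = 0.0261·log₂(0.0261/0.25) = -0.08508

D_KL(P||Q) = -0.11859 + 1.40081 - 0.06785 - 0.08508 = 1.12929 ≈ 1.1293 bits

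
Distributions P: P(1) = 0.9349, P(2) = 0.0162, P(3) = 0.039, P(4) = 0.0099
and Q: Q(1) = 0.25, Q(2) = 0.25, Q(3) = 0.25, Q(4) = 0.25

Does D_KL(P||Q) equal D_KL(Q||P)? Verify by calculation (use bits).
D_KL(P||Q) = 1.5644 bits, D_KL(Q||P) = 2.3459 bits. No — D_KL(P||Q) ≠ D_KL(Q||P) for this pair.

D_KL(P||Q) = Σ P(x) log₂(P(x)/Q(x))

Computing term by term:
  P(1)·log₂(P(1)/Q(1)) = 0.9349·log₂(0.9349/0.25) = 1.77901
  P(2)·log₂(P(2)/Q(2)) = 0.0162·log₂(0.0162/0.25) = -0.06396
  P(3)·log₂(P(3)/Q(3)) = 0.039·log₂(0.039/0.25) = -0.10453
  P(4)·log₂(P(4)/Q(4)) = 0.0099·log₂(0.0099/0.25) = -0.04612

D_KL(P||Q) = 1.77901 - 0.06396 - 0.10453 - 0.04612 = 1.56440 ≈ 1.5644 bits

D_KL(Q||P) = Σ Q(x) log₂(Q(x)/P(x))

Computing term by term:
  Q(1)·log₂(Q(1)/P(1)) = 0.25·log₂(0.25/0.9349) = -0.47572
  Q(2)·log₂(Q(2)/P(2)) = 0.25·log₂(0.25/0.0162) = 0.98697
  Q(3)·log₂(Q(3)/P(3)) = 0.25·log₂(0.25/0.039) = 0.67010
  Q(4)·log₂(Q(4)/P(4)) = 0.25·log₂(0.25/0.0099) = 1.16459

D_KL(Q||P) = -0.47572 + 0.98697 + 0.67010 + 1.16459 = 2.34594 ≈ 2.3459 bits

These are NOT equal (difference: 0.7815 bits). KL divergence is asymmetric: D_KL(P||Q) ≠ D_KL(Q||P) in general.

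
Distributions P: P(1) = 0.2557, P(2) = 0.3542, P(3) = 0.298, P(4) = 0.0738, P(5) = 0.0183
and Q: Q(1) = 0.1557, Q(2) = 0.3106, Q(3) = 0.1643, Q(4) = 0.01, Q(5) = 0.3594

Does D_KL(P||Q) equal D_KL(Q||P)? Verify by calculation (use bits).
D_KL(P||Q) = 0.6403 bits, D_KL(Q||P) = 1.2036 bits. No — D_KL(P||Q) ≠ D_KL(Q||P) for this pair.

D_KL(P||Q) = Σ P(x) log₂(P(x)/Q(x))

Computing term by term:
  P(1)·log₂(P(1)/Q(1)) = 0.2557·log₂(0.2557/0.1557) = 0.18300
  P(2)·log₂(P(2)/Q(2)) = 0.3542·log₂(0.3542/0.3106) = 0.06712
  P(3)·log₂(P(3)/Q(3)) = 0.298·log₂(0.298/0.1643) = 0.25598
  P(4)·log₂(P(4)/Q(4)) = 0.0738·log₂(0.0738/0.01) = 0.21281
  P(5)·log₂(P(5)/Q(5)) = 0.0183·log₂(0.0183/0.3594) = -0.07861

D_KL(P||Q) = 0.18300 + 0.06712 + 0.25598 + 0.21281 - 0.07861 = 0.64030 ≈ 0.6403 bits

D_KL(Q||P) = Σ Q(x) log₂(Q(x)/P(x))

Computing term by term:
  Q(1)·log₂(Q(1)/P(1)) = 0.1557·log₂(0.1557/0.2557) = -0.11143
  Q(2)·log₂(Q(2)/P(2)) = 0.3106·log₂(0.3106/0.3542) = -0.05886
  Q(3)·log₂(Q(3)/P(3)) = 0.1643·log₂(0.1643/0.298) = -0.14113
  Q(4)·log₂(Q(4)/P(4)) = 0.01·log₂(0.01/0.0738) = -0.02884
  Q(5)·log₂(Q(5)/P(5)) = 0.3594·log₂(0.3594/0.0183) = 1.54387

D_KL(Q||P) = -0.11143 - 0.05886 - 0.14113 - 0.02884 + 1.54387 = 1.20361 ≈ 1.2036 bits

These are NOT equal (difference: 0.5633 bits). KL divergence is asymmetric: D_KL(P||Q) ≠ D_KL(Q||P) in general.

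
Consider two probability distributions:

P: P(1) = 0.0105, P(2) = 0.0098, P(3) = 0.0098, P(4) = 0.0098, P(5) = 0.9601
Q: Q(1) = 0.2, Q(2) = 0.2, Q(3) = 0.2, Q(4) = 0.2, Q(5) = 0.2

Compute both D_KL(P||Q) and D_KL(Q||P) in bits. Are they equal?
D_KL(P||Q) = 2.0003 bits, D_KL(Q||P) = 3.0083 bits. No, they are not equal.

D_KL(P||Q) = Σ P(x) log₂(P(x)/Q(x))

Computing term by term:
  P(1)·log₂(P(1)/Q(1)) = 0.0105·log₂(0.0105/0.2) = -0.04464
  P(2)·log₂(P(2)/Q(2)) = 0.0098·log₂(0.0098/0.2) = -0.04264
  P(3)·log₂(P(3)/Q(3)) = 0.0098·log₂(0.0098/0.2) = -0.04264
  P(4)·log₂(P(4)/Q(4)) = 0.0098·log₂(0.0098/0.2) = -0.04264
  P(5)·log₂(P(5)/Q(5)) = 0.9601·log₂(0.9601/0.2) = 2.17288

D_KL(P||Q) = -0.04464 - 0.04264 - 0.04264 - 0.04264 + 2.17288 = 2.00032 ≈ 2.0003 bits

D_KL(Q||P) = Σ Q(x) log₂(Q(x)/P(x))

Computing term by term:
  Q(1)·log₂(Q(1)/P(1)) = 0.2·log₂(0.2/0.0105) = 0.85031
  Q(2)·log₂(Q(2)/P(2)) = 0.2·log₂(0.2/0.0098) = 0.87021
  Q(3)·log₂(Q(3)/P(3)) = 0.2·log₂(0.2/0.0098) = 0.87021
  Q(4)·log₂(Q(4)/P(4)) = 0.2·log₂(0.2/0.0098) = 0.87021
  Q(5)·log₂(Q(5)/P(5)) = 0.2·log₂(0.2/0.9601) = -0.45264

D_KL(Q||P) = 0.85031 + 0.87021 + 0.87021 + 0.87021 - 0.45264 = 3.00830 ≈ 3.0083 bits

These are NOT equal (difference: 1.0080 bits). KL divergence is asymmetric: D_KL(P||Q) ≠ D_KL(Q||P) in general.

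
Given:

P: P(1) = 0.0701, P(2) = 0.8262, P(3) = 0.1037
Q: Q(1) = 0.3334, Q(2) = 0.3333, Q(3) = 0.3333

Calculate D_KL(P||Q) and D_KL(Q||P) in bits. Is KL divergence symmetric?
D_KL(P||Q) = 0.7497 bits, D_KL(Q||P) = 0.8750 bits. No, KL divergence is not symmetric.

D_KL(P||Q) = Σ P(x) log₂(P(x)/Q(x))

Computing term by term:
  P(1)·log₂(P(1)/Q(1)) = 0.0701·log₂(0.0701/0.3334) = -0.15771
  P(2)·log₂(P(2)/Q(2)) = 0.8262·log₂(0.8262/0.3333) = 1.08205
  P(3)·log₂(P(3)/Q(3)) = 0.1037·log₂(0.1037/0.3333) = -0.17467

D_KL(P||Q) = -0.15771 + 1.08205 - 0.17467 = 0.74967 ≈ 0.7497 bits

D_KL(Q||P) = Σ Q(x) log₂(Q(x)/P(x))

Computing term by term:
  Q(1)·log₂(Q(1)/P(1)) = 0.3334·log₂(0.3334/0.0701) = 0.75007
  Q(2)·log₂(Q(2)/P(2)) = 0.3333·log₂(0.3333/0.8262) = -0.43651
  Q(3)·log₂(Q(3)/P(3)) = 0.3333·log₂(0.3333/0.1037) = 0.56141

D_KL(Q||P) = 0.75007 - 0.43651 + 0.56141 = 0.87497 ≈ 0.8750 bits

These are NOT equal (difference: 0.1253 bits). KL divergence is asymmetric: D_KL(P||Q) ≠ D_KL(Q||P) in general.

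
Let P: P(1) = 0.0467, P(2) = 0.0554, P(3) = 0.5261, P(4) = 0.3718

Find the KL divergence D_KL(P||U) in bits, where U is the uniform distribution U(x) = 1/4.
0.5441 bits

U(i) = 1/4 for all i

D_KL(P||U) = Σ P(x) log₂(P(x) / (1/4))
           = Σ P(x) log₂(P(x)) + log₂(4)
           = log₂(4) - H(P)

H(P) = -Σ P(x) log₂(P(x)):
  -P(1)·log₂(P(1)) = -(0.0467)·log₂(0.0467) = 0.20643
  -P(2)·log₂(P(2)) = -(0.0554)·log₂(0.0554) = 0.23124
  -P(3)·log₂(P(3)) = -(0.5261)·log₂(0.5261) = 0.48748
  -P(4)·log₂(P(4)) = -(0.3718)·log₂(0.3718) = 0.53071
H(P) = 0.20643 + 0.23124 + 0.48748 + 0.53071 = 1.45586 bits

log₂(4) = 2.00000 bits

D_KL(P||U) = 2.00000 - 1.45586 = 0.54414 ≈ 0.5441 bits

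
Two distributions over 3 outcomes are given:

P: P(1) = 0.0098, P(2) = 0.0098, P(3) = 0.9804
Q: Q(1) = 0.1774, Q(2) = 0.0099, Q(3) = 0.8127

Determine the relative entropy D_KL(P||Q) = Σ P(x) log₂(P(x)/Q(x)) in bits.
0.2243 bits

D_KL(P||Q) = Σ P(x) log₂(P(x)/Q(x))

Computing term by term:
  P(1)·log₂(P(1)/Q(1)) = 0.0098·log₂(0.0098/0.1774) = -0.04095
  P(2)·log₂(P(2)/Q(2)) = 0.0098·log₂(0.0098/0.0099) = -0.00014
  P(3)·log₂(P(3)/Q(3)) = 0.9804·log₂(0.9804/0.8127) = 0.26534

D_KL(P||Q) = -0.04095 - 0.00014 + 0.26534 = 0.22425 ≈ 0.2243 bits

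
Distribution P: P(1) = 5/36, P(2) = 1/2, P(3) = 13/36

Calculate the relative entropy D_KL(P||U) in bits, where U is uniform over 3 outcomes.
0.1588 bits

U(i) = 1/3 for all i

D_KL(P||U) = Σ P(x) log₂(P(x) / (1/3))
           = Σ P(x) log₂(P(x)) + log₂(3)
           = log₂(3) - H(P)

H(P) = -Σ P(x) log₂(P(x)):
  -P(1)·log₂(P(1)) = -(5/36)·log₂(5/36) = 0.39556
  -P(2)·log₂(P(2)) = -(1/2)·log₂(1/2) = 0.50000
  -P(3)·log₂(P(3)) = -(13/36)·log₂(13/36) = 0.53065
H(P) = 0.39556 + 0.50000 + 0.53065 = 1.42621 bits

log₂(3) = 1.58496 bits

D_KL(P||U) = 1.58496 - 1.42621 = 0.15875 ≈ 0.1588 bits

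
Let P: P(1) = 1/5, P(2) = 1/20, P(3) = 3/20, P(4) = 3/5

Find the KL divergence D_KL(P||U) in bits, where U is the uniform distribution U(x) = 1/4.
0.4668 bits

U(i) = 1/4 for all i

D_KL(P||U) = Σ P(x) log₂(P(x) / (1/4))
           = Σ P(x) log₂(P(x)) + log₂(4)
           = log₂(4) - H(P)

H(P) = -Σ P(x) log₂(P(x)):
  -P(1)·log₂(P(1)) = -(1/5)·log₂(1/5) = 0.46439
  -P(2)·log₂(P(2)) = -(1/20)·log₂(1/20) = 0.21610
  -P(3)·log₂(P(3)) = -(3/20)·log₂(3/20) = 0.41054
  -P(4)·log₂(P(4)) = -(3/5)·log₂(3/5) = 0.44218
H(P) = 0.46439 + 0.21610 + 0.41054 + 0.44218 = 1.53321 bits

log₂(4) = 2.00000 bits

D_KL(P||U) = 2.00000 - 1.53321 = 0.46679 ≈ 0.4668 bits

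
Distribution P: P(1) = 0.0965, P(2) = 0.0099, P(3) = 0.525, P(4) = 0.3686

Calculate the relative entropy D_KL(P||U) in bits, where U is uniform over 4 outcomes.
0.5898 bits

U(i) = 1/4 for all i

D_KL(P||U) = Σ P(x) log₂(P(x) / (1/4))
           = Σ P(x) log₂(P(x)) + log₂(4)
           = log₂(4) - H(P)

H(P) = -Σ P(x) log₂(P(x)):
  -P(1)·log₂(P(1)) = -(0.0965)·log₂(0.0965) = 0.32553
  -P(2)·log₂(P(2)) = -(0.0099)·log₂(0.0099) = 0.06592
  -P(3)·log₂(P(3)) = -(0.525)·log₂(0.525) = 0.48805
  -P(4)·log₂(P(4)) = -(0.3686)·log₂(0.3686) = 0.53074
H(P) = 0.32553 + 0.06592 + 0.48805 + 0.53074 = 1.41024 bits

log₂(4) = 2.00000 bits

D_KL(P||U) = 2.00000 - 1.41024 = 0.58976 ≈ 0.5898 bits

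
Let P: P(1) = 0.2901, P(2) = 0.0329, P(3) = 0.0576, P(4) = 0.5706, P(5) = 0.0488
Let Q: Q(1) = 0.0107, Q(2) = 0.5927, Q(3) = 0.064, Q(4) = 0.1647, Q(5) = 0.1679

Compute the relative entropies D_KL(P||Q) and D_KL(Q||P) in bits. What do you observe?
D_KL(P||Q) = 2.1710 bits, D_KL(Q||P) = 2.4351 bits. The two directions give different values (D_KL(Q||P) exceeds D_KL(P||Q) by 0.2641 bits): KL divergence is asymmetric.

D_KL(P||Q) = Σ P(x) log₂(P(x)/Q(x))

Computing term by term:
  P(1)·log₂(P(1)/Q(1)) = 0.2901·log₂(0.2901/0.0107) = 1.38113
  P(2)·log₂(P(2)/Q(2)) = 0.0329·log₂(0.0329/0.5927) = -0.13723
  P(3)·log₂(P(3)/Q(3)) = 0.0576·log₂(0.0576/0.064) = -0.00876
  P(4)·log₂(P(4)/Q(4)) = 0.5706·log₂(0.5706/0.1647) = 1.02288
  P(5)·log₂(P(5)/Q(5)) = 0.0488·log₂(0.0488/0.1679) = -0.08699

D_KL(P||Q) = 1.38113 - 0.13723 - 0.00876 + 1.02288 - 0.08699 = 2.17103 ≈ 2.1710 bits

D_KL(Q||P) = Σ Q(x) log₂(Q(x)/P(x))

Computing term by term:
  Q(1)·log₂(Q(1)/P(1)) = 0.0107·log₂(0.0107/0.2901) = -0.05094
  Q(2)·log₂(Q(2)/P(2)) = 0.5927·log₂(0.5927/0.0329) = 2.47224
  Q(3)·log₂(Q(3)/P(3)) = 0.064·log₂(0.064/0.0576) = 0.00973
  Q(4)·log₂(Q(4)/P(4)) = 0.1647·log₂(0.1647/0.5706) = -0.29525
  Q(5)·log₂(Q(5)/P(5)) = 0.1679·log₂(0.1679/0.0488) = 0.29931

D_KL(Q||P) = -0.05094 + 2.47224 + 0.00973 - 0.29525 + 0.29931 = 2.43509 ≈ 2.4351 bits

These are NOT equal (difference: 0.2641 bits). KL divergence is asymmetric: D_KL(P||Q) ≠ D_KL(Q||P) in general.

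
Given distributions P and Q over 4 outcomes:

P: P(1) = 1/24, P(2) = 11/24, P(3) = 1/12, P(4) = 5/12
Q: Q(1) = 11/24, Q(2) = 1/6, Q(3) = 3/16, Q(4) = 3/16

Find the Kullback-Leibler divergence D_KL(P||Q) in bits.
0.9073 bits

D_KL(P||Q) = Σ P(x) log₂(P(x)/Q(x))

Computing term by term:
  P(1)·log₂(P(1)/Q(1)) = (1/24)·log₂((1/24)/(11/24)) = -0.14414
  P(2)·log₂(P(2)/Q(2)) = (11/24)·log₂((11/24)/(1/6)) = 0.66891
  P(3)·log₂(P(3)/Q(3)) = (1/12)·log₂((1/12)/(3/16)) = -0.09749
  P(4)·log₂(P(4)/Q(4)) = (5/12)·log₂((5/12)/(3/16)) = 0.48000

D_KL(P||Q) = -0.14414 + 0.66891 - 0.09749 + 0.48000 = 0.90728 ≈ 0.9073 bits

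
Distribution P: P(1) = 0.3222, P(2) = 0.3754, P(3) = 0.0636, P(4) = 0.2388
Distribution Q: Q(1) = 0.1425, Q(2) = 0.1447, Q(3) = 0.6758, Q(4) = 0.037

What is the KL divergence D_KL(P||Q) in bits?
1.3211 bits

D_KL(P||Q) = Σ P(x) log₂(P(x)/Q(x))

Computing term by term:
  P(1)·log₂(P(1)/Q(1)) = 0.3222·log₂(0.3222/0.1425) = 0.37923
  P(2)·log₂(P(2)/Q(2)) = 0.3754·log₂(0.3754/0.1447) = 0.51631
  P(3)·log₂(P(3)/Q(3)) = 0.0636·log₂(0.0636/0.6758) = -0.21684
  P(4)·log₂(P(4)/Q(4)) = 0.2388·log₂(0.2388/0.037) = 0.64242

D_KL(P||Q) = 0.37923 + 0.51631 - 0.21684 + 0.64242 = 1.32112 ≈ 1.3211 bits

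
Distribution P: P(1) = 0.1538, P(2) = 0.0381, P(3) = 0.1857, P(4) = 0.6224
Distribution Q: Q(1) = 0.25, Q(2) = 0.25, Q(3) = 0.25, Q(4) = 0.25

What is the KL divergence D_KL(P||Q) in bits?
0.5282 bits

D_KL(P||Q) = Σ P(x) log₂(P(x)/Q(x))

Computing term by term:
  P(1)·log₂(P(1)/Q(1)) = 0.1538·log₂(0.1538/0.25) = -0.10779
  P(2)·log₂(P(2)/Q(2)) = 0.0381·log₂(0.0381/0.25) = -0.10341
  P(3)·log₂(P(3)/Q(3)) = 0.1857·log₂(0.1857/0.25) = -0.07966
  P(4)·log₂(P(4)/Q(4)) = 0.6224·log₂(0.6224/0.25) = 0.81902

D_KL(P||Q) = -0.10779 - 0.10341 - 0.07966 + 0.81902 = 0.52816 ≈ 0.5282 bits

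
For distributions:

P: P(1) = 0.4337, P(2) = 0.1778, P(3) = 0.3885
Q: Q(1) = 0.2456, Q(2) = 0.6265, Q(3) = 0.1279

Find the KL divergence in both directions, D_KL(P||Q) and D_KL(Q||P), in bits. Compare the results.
D_KL(P||Q) = 0.6555 bits, D_KL(Q||P) = 0.7319 bits. D_KL(Q||P) is larger than D_KL(P||Q) by 0.0764 bits; the two directions differ.

D_KL(P||Q) = Σ P(x) log₂(P(x)/Q(x))

Computing term by term:
  P(1)·log₂(P(1)/Q(1)) = 0.4337·log₂(0.4337/0.2456) = 0.35580
  P(2)·log₂(P(2)/Q(2)) = 0.1778·log₂(0.1778/0.6265) = -0.32307
  P(3)·log₂(P(3)/Q(3)) = 0.3885·log₂(0.3885/0.1279) = 0.62273

D_KL(P||Q) = 0.35580 - 0.32307 + 0.62273 = 0.65546 ≈ 0.6555 bits

D_KL(Q||P) = Σ Q(x) log₂(Q(x)/P(x))

Computing term by term:
  Q(1)·log₂(Q(1)/P(1)) = 0.2456·log₂(0.2456/0.4337) = -0.20149
  Q(2)·log₂(Q(2)/P(2)) = 0.6265·log₂(0.6265/0.1778) = 1.13839
  Q(3)·log₂(Q(3)/P(3)) = 0.1279·log₂(0.1279/0.3885) = -0.20501

D_KL(Q||P) = -0.20149 + 1.13839 - 0.20501 = 0.73189 ≈ 0.7319 bits

These are NOT equal (difference: 0.0764 bits). KL divergence is asymmetric: D_KL(P||Q) ≠ D_KL(Q||P) in general.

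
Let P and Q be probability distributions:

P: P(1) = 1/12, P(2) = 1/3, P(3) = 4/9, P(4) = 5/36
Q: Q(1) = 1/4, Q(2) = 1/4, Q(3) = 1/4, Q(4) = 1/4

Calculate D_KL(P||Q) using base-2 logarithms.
0.2574 bits

D_KL(P||Q) = Σ P(x) log₂(P(x)/Q(x))

Computing term by term:
  P(1)·log₂(P(1)/Q(1)) = (1/12)·log₂((1/12)/(1/4)) = -0.13208
  P(2)·log₂(P(2)/Q(2)) = (1/3)·log₂((1/3)/(1/4)) = 0.13835
  P(3)·log₂(P(3)/Q(3)) = (4/9)·log₂((4/9)/(1/4)) = 0.36892
  P(4)·log₂(P(4)/Q(4)) = (5/36)·log₂((5/36)/(1/4)) = -0.11778

D_KL(P||Q) = -0.13208 + 0.13835 + 0.36892 - 0.11778 = 0.25741 ≈ 0.2574 bits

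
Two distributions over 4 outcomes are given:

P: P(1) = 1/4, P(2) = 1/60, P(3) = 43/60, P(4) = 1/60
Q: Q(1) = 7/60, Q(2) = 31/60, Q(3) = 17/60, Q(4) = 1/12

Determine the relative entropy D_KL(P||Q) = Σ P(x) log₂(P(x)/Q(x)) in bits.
1.1131 bits

D_KL(P||Q) = Σ P(x) log₂(P(x)/Q(x))

Computing term by term:
  P(1)·log₂(P(1)/Q(1)) = (1/4)·log₂((1/4)/(7/60)) = 0.27488
  P(2)·log₂(P(2)/Q(2)) = (1/60)·log₂((1/60)/(31/60)) = -0.08257
  P(3)·log₂(P(3)/Q(3)) = (43/60)·log₂((43/60)/(17/60)) = 0.95947
  P(4)·log₂(P(4)/Q(4)) = (1/60)·log₂((1/60)/(1/12)) = -0.03870

D_KL(P||Q) = 0.27488 - 0.08257 + 0.95947 - 0.03870 = 1.11308 ≈ 1.1131 bits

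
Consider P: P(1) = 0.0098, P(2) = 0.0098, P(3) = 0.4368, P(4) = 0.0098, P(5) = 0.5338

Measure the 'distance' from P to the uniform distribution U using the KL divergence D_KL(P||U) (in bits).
1.1204 bits

U(i) = 1/5 for all i

D_KL(P||U) = Σ P(x) log₂(P(x) / (1/5))
           = Σ P(x) log₂(P(x)) + log₂(5)
           = log₂(5) - H(P)

H(P) = -Σ P(x) log₂(P(x)):
  -P(1)·log₂(P(1)) = -(0.0098)·log₂(0.0098) = 0.06540
  -P(2)·log₂(P(2)) = -(0.0098)·log₂(0.0098) = 0.06540
  -P(3)·log₂(P(3)) = -(0.4368)·log₂(0.4368) = 0.52196
  -P(4)·log₂(P(4)) = -(0.0098)·log₂(0.0098) = 0.06540
  -P(5)·log₂(P(5)) = -(0.5338)·log₂(0.5338) = 0.48342
H(P) = 0.06540 + 0.06540 + 0.52196 + 0.06540 + 0.48342 = 1.20158 bits

log₂(5) = 2.32193 bits

D_KL(P||U) = 2.32193 - 1.20158 = 1.12035 ≈ 1.1204 bits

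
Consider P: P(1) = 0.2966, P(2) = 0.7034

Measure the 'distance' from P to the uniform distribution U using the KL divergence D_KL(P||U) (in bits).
0.1229 bits

U(i) = 1/2 for all i

D_KL(P||U) = Σ P(x) log₂(P(x) / (1/2))
           = Σ P(x) log₂(P(x)) + log₂(2)
           = log₂(2) - H(P)

H(P) = -Σ P(x) log₂(P(x)):
  -P(1)·log₂(P(1)) = -(0.2966)·log₂(0.2966) = 0.52006
  -P(2)·log₂(P(2)) = -(0.7034)·log₂(0.7034) = 0.35703
H(P) = 0.52006 + 0.35703 = 0.87709 bits

log₂(2) = 1.00000 bits

D_KL(P||U) = 1.00000 - 0.87709 = 0.12291 ≈ 0.1229 bits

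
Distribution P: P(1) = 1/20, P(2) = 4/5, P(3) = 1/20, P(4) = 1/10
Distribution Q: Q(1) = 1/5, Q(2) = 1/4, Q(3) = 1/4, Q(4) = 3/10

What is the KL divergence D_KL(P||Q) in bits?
0.9679 bits

D_KL(P||Q) = Σ P(x) log₂(P(x)/Q(x))

Computing term by term:
  P(1)·log₂(P(1)/Q(1)) = (1/20)·log₂((1/20)/(1/5)) = -0.10000
  P(2)·log₂(P(2)/Q(2)) = (4/5)·log₂((4/5)/(1/4)) = 1.34246
  P(3)·log₂(P(3)/Q(3)) = (1/20)·log₂((1/20)/(1/4)) = -0.11610
  P(4)·log₂(P(4)/Q(4)) = (1/10)·log₂((1/10)/(3/10)) = -0.15850

D_KL(P||Q) = -0.10000 + 1.34246 - 0.11610 - 0.15850 = 0.96786 ≈ 0.9679 bits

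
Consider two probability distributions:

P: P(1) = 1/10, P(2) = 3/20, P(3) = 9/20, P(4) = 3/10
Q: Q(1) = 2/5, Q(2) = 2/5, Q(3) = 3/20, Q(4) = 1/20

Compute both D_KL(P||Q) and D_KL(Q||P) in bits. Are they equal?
D_KL(P||Q) = 1.0765 bits, D_KL(Q||P) = 0.9990 bits. No, they are not equal.

D_KL(P||Q) = Σ P(x) log₂(P(x)/Q(x))

Computing term by term:
  P(1)·log₂(P(1)/Q(1)) = (1/10)·log₂((1/10)/(2/5)) = -0.20000
  P(2)·log₂(P(2)/Q(2)) = (3/20)·log₂((3/20)/(2/5)) = -0.21226
  P(3)·log₂(P(3)/Q(3)) = (9/20)·log₂((9/20)/(3/20)) = 0.71323
  P(4)·log₂(P(4)/Q(4)) = (3/10)·log₂((3/10)/(1/20)) = 0.77549

D_KL(P||Q) = -0.20000 - 0.21226 + 0.71323 + 0.77549 = 1.07646 ≈ 1.0765 bits

D_KL(Q||P) = Σ Q(x) log₂(Q(x)/P(x))

Computing term by term:
  Q(1)·log₂(Q(1)/P(1)) = (2/5)·log₂((2/5)/(1/10)) = 0.80000
  Q(2)·log₂(Q(2)/P(2)) = (2/5)·log₂((2/5)/(3/20)) = 0.56601
  Q(3)·log₂(Q(3)/P(3)) = (3/20)·log₂((3/20)/(9/20)) = -0.23774
  Q(4)·log₂(Q(4)/P(4)) = (1/20)·log₂((1/20)/(3/10)) = -0.12925

D_KL(Q||P) = 0.80000 + 0.56601 - 0.23774 - 0.12925 = 0.99902 ≈ 0.9990 bits

These are NOT equal (difference: 0.0775 bits). KL divergence is asymmetric: D_KL(P||Q) ≠ D_KL(Q||P) in general.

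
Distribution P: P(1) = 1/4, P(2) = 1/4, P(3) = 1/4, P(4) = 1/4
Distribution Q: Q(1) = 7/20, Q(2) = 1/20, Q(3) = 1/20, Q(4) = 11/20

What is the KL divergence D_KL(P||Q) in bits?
0.7552 bits

D_KL(P||Q) = Σ P(x) log₂(P(x)/Q(x))

Computing term by term:
  P(1)·log₂(P(1)/Q(1)) = (1/4)·log₂((1/4)/(7/20)) = -0.12136
  P(2)·log₂(P(2)/Q(2)) = (1/4)·log₂((1/4)/(1/20)) = 0.58048
  P(3)·log₂(P(3)/Q(3)) = (1/4)·log₂((1/4)/(1/20)) = 0.58048
  P(4)·log₂(P(4)/Q(4)) = (1/4)·log₂((1/4)/(11/20)) = -0.28438

D_KL(P||Q) = -0.12136 + 0.58048 + 0.58048 - 0.28438 = 0.75522 ≈ 0.7552 bits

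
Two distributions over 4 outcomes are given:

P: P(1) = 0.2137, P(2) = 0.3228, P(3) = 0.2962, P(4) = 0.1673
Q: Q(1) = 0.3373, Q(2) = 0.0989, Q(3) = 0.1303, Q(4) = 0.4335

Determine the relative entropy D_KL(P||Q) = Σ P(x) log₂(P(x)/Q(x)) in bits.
0.5313 bits

D_KL(P||Q) = Σ P(x) log₂(P(x)/Q(x))

Computing term by term:
  P(1)·log₂(P(1)/Q(1)) = 0.2137·log₂(0.2137/0.3373) = -0.14071
  P(2)·log₂(P(2)/Q(2)) = 0.3228·log₂(0.3228/0.0989) = 0.55089
  P(3)·log₂(P(3)/Q(3)) = 0.2962·log₂(0.2962/0.1303) = 0.35092
  P(4)·log₂(P(4)/Q(4)) = 0.1673·log₂(0.1673/0.4335) = -0.22980

D_KL(P||Q) = -0.14071 + 0.55089 + 0.35092 - 0.22980 = 0.53130 ≈ 0.5313 bits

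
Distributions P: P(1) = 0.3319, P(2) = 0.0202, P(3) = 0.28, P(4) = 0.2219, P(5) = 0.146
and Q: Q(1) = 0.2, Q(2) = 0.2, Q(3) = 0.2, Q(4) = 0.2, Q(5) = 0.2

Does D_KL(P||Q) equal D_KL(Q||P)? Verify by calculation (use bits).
D_KL(P||Q) = 0.2786 bits, D_KL(Q||P) = 0.4791 bits. No — D_KL(P||Q) ≠ D_KL(Q||P) for this pair.

D_KL(P||Q) = Σ P(x) log₂(P(x)/Q(x))

Computing term by term:
  P(1)·log₂(P(1)/Q(1)) = 0.3319·log₂(0.3319/0.2) = 0.24254
  P(2)·log₂(P(2)/Q(2)) = 0.0202·log₂(0.0202/0.2) = -0.06681
  P(3)·log₂(P(3)/Q(3)) = 0.28·log₂(0.28/0.2) = 0.13592
  P(4)·log₂(P(4)/Q(4)) = 0.2219·log₂(0.2219/0.2) = 0.03326
  P(5)·log₂(P(5)/Q(5)) = 0.146·log₂(0.146/0.2) = -0.06629

D_KL(P||Q) = 0.24254 - 0.06681 + 0.13592 + 0.03326 - 0.06629 = 0.27862 ≈ 0.2786 bits

D_KL(Q||P) = Σ Q(x) log₂(Q(x)/P(x))

Computing term by term:
  Q(1)·log₂(Q(1)/P(1)) = 0.2·log₂(0.2/0.3319) = -0.14615
  Q(2)·log₂(Q(2)/P(2)) = 0.2·log₂(0.2/0.0202) = 0.66151
  Q(3)·log₂(Q(3)/P(3)) = 0.2·log₂(0.2/0.28) = -0.09709
  Q(4)·log₂(Q(4)/P(4)) = 0.2·log₂(0.2/0.2219) = -0.02998
  Q(5)·log₂(Q(5)/P(5)) = 0.2·log₂(0.2/0.146) = 0.09081

D_KL(Q||P) = -0.14615 + 0.66151 - 0.09709 - 0.02998 + 0.09081 = 0.47910 ≈ 0.4791 bits

These are NOT equal (difference: 0.2005 bits). KL divergence is asymmetric: D_KL(P||Q) ≠ D_KL(Q||P) in general.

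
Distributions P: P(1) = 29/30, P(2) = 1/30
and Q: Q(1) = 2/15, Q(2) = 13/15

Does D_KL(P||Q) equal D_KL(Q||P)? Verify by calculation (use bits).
D_KL(P||Q) = 2.6060 bits, D_KL(Q||P) = 3.6927 bits. No — D_KL(P||Q) ≠ D_KL(Q||P) for this pair.

D_KL(P||Q) = Σ P(x) log₂(P(x)/Q(x))

Computing term by term:
  P(1)·log₂(P(1)/Q(1)) = (29/30)·log₂((29/30)/(2/15)) = 2.76271
  P(2)·log₂(P(2)/Q(2)) = (1/30)·log₂((1/30)/(13/15)) = -0.15668

D_KL(P||Q) = 2.76271 - 0.15668 = 2.60603 ≈ 2.6060 bits

D_KL(Q||P) = Σ Q(x) log₂(Q(x)/P(x))

Computing term by term:
  Q(1)·log₂(Q(1)/P(1)) = (2/15)·log₂((2/15)/(29/30)) = -0.38106
  Q(2)·log₂(Q(2)/P(2)) = (13/15)·log₂((13/15)/(1/30)) = 4.07371

D_KL(Q||P) = -0.38106 + 4.07371 = 3.69265 ≈ 3.6927 bits

These are NOT equal (difference: 1.0867 bits). KL divergence is asymmetric: D_KL(P||Q) ≠ D_KL(Q||P) in general.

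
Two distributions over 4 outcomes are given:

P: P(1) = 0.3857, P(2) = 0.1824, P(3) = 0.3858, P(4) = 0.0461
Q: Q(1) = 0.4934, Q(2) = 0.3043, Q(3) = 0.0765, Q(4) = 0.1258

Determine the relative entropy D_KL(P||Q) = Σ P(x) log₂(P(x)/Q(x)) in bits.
0.5621 bits

D_KL(P||Q) = Σ P(x) log₂(P(x)/Q(x))

Computing term by term:
  P(1)·log₂(P(1)/Q(1)) = 0.3857·log₂(0.3857/0.4934) = -0.13703
  P(2)·log₂(P(2)/Q(2)) = 0.1824·log₂(0.1824/0.3043) = -0.13468
  P(3)·log₂(P(3)/Q(3)) = 0.3858·log₂(0.3858/0.0765) = 0.90058
  P(4)·log₂(P(4)/Q(4)) = 0.0461·log₂(0.0461/0.1258) = -0.06677

D_KL(P||Q) = -0.13703 - 0.13468 + 0.90058 - 0.06677 = 0.56210 ≈ 0.5621 bits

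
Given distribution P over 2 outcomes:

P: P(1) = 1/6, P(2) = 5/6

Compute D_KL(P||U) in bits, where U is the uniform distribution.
0.3500 bits

U(i) = 1/2 for all i

D_KL(P||U) = Σ P(x) log₂(P(x) / (1/2))
           = Σ P(x) log₂(P(x)) + log₂(2)
           = log₂(2) - H(P)

H(P) = -Σ P(x) log₂(P(x)):
  -P(1)·log₂(P(1)) = -(1/6)·log₂(1/6) = 0.43083
  -P(2)·log₂(P(2)) = -(5/6)·log₂(5/6) = 0.21920
H(P) = 0.43083 + 0.21920 = 0.65003 bits

log₂(2) = 1.00000 bits

D_KL(P||U) = 1.00000 - 0.65003 = 0.34997 ≈ 0.3500 bits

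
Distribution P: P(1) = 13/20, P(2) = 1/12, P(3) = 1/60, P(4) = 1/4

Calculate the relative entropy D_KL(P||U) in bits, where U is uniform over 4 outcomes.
0.6988 bits

U(i) = 1/4 for all i

D_KL(P||U) = Σ P(x) log₂(P(x) / (1/4))
           = Σ P(x) log₂(P(x)) + log₂(4)
           = log₂(4) - H(P)

H(P) = -Σ P(x) log₂(P(x)):
  -P(1)·log₂(P(1)) = -(13/20)·log₂(13/20) = 0.40397
  -P(2)·log₂(P(2)) = -(1/12)·log₂(1/12) = 0.29875
  -P(3)·log₂(P(3)) = -(1/60)·log₂(1/60) = 0.09845
  -P(4)·log₂(P(4)) = -(1/4)·log₂(1/4) = 0.50000
H(P) = 0.40397 + 0.29875 + 0.09845 + 0.50000 = 1.30117 bits

log₂(4) = 2.00000 bits

D_KL(P||U) = 2.00000 - 1.30117 = 0.69883 ≈ 0.6988 bits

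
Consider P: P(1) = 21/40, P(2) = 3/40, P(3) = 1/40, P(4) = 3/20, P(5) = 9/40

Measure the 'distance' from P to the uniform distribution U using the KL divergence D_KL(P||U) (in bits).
0.5258 bits

U(i) = 1/5 for all i

D_KL(P||U) = Σ P(x) log₂(P(x) / (1/5))
           = Σ P(x) log₂(P(x)) + log₂(5)
           = log₂(5) - H(P)

H(P) = -Σ P(x) log₂(P(x)):
  -P(1)·log₂(P(1)) = -(21/40)·log₂(21/40) = 0.48805
  -P(2)·log₂(P(2)) = -(3/40)·log₂(3/40) = 0.28027
  -P(3)·log₂(P(3)) = -(1/40)·log₂(1/40) = 0.13305
  -P(4)·log₂(P(4)) = -(3/20)·log₂(3/20) = 0.41054
  -P(5)·log₂(P(5)) = -(9/40)·log₂(9/40) = 0.48420
H(P) = 0.48805 + 0.28027 + 0.13305 + 0.41054 + 0.48420 = 1.79611 bits

log₂(5) = 2.32193 bits

D_KL(P||U) = 2.32193 - 1.79611 = 0.52582 ≈ 0.5258 bits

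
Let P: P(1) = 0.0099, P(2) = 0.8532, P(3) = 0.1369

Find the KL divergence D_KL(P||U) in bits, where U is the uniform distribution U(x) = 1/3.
0.9309 bits

U(i) = 1/3 for all i

D_KL(P||U) = Σ P(x) log₂(P(x) / (1/3))
           = Σ P(x) log₂(P(x)) + log₂(3)
           = log₂(3) - H(P)

H(P) = -Σ P(x) log₂(P(x)):
  -P(1)·log₂(P(1)) = -(0.0099)·log₂(0.0099) = 0.06592
  -P(2)·log₂(P(2)) = -(0.8532)·log₂(0.8532) = 0.19542
  -P(3)·log₂(P(3)) = -(0.1369)·log₂(0.1369) = 0.39274
H(P) = 0.06592 + 0.19542 + 0.39274 = 0.65408 bits

log₂(3) = 1.58496 bits

D_KL(P||U) = 1.58496 - 0.65408 = 0.93088 ≈ 0.9309 bits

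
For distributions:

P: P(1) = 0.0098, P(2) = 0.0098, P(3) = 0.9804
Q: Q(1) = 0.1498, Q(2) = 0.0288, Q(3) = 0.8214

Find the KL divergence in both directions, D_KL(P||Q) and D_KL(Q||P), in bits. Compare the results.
D_KL(P||Q) = 0.1965 bits, D_KL(Q||P) = 0.4244 bits. D_KL(Q||P) is larger than D_KL(P||Q) by 0.2279 bits; the two directions differ.

D_KL(P||Q) = Σ P(x) log₂(P(x)/Q(x))

Computing term by term:
  P(1)·log₂(P(1)/Q(1)) = 0.0098·log₂(0.0098/0.1498) = -0.03855
  P(2)·log₂(P(2)/Q(2)) = 0.0098·log₂(0.0098/0.0288) = -0.01524
  P(3)·log₂(P(3)/Q(3)) = 0.9804·log₂(0.9804/0.8214) = 0.25028

D_KL(P||Q) = -0.03855 - 0.01524 + 0.25028 = 0.19649 ≈ 0.1965 bits

D_KL(Q||P) = Σ Q(x) log₂(Q(x)/P(x))

Computing term by term:
  Q(1)·log₂(Q(1)/P(1)) = 0.1498·log₂(0.1498/0.0098) = 0.58933
  Q(2)·log₂(Q(2)/P(2)) = 0.0288·log₂(0.0288/0.0098) = 0.04479
  Q(3)·log₂(Q(3)/P(3)) = 0.8214·log₂(0.8214/0.9804) = -0.20969

D_KL(Q||P) = 0.58933 + 0.04479 - 0.20969 = 0.42443 ≈ 0.4244 bits

These are NOT equal (difference: 0.2279 bits). KL divergence is asymmetric: D_KL(P||Q) ≠ D_KL(Q||P) in general.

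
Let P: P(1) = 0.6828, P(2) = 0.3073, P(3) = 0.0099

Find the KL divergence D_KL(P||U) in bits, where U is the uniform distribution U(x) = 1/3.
0.6201 bits

U(i) = 1/3 for all i

D_KL(P||U) = Σ P(x) log₂(P(x) / (1/3))
           = Σ P(x) log₂(P(x)) + log₂(3)
           = log₂(3) - H(P)

H(P) = -Σ P(x) log₂(P(x)):
  -P(1)·log₂(P(1)) = -(0.6828)·log₂(0.6828) = 0.37586
  -P(2)·log₂(P(2)) = -(0.3073)·log₂(0.3073) = 0.52311
  -P(3)·log₂(P(3)) = -(0.0099)·log₂(0.0099) = 0.06592
H(P) = 0.37586 + 0.52311 + 0.06592 = 0.96489 bits

log₂(3) = 1.58496 bits

D_KL(P||U) = 1.58496 - 0.96489 = 0.62007 ≈ 0.6201 bits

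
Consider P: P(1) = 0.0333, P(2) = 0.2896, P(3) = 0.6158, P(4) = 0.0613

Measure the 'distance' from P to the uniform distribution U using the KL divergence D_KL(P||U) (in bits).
0.6411 bits

U(i) = 1/4 for all i

D_KL(P||U) = Σ P(x) log₂(P(x) / (1/4))
           = Σ P(x) log₂(P(x)) + log₂(4)
           = log₂(4) - H(P)

H(P) = -Σ P(x) log₂(P(x)):
  -P(1)·log₂(P(1)) = -(0.0333)·log₂(0.0333) = 0.16345
  -P(2)·log₂(P(2)) = -(0.2896)·log₂(0.2896) = 0.51777
  -P(3)·log₂(P(3)) = -(0.6158)·log₂(0.6158) = 0.43073
  -P(4)·log₂(P(4)) = -(0.0613)·log₂(0.0613) = 0.24691
H(P) = 0.16345 + 0.51777 + 0.43073 + 0.24691 = 1.35886 bits

log₂(4) = 2.00000 bits

D_KL(P||U) = 2.00000 - 1.35886 = 0.64114 ≈ 0.6411 bits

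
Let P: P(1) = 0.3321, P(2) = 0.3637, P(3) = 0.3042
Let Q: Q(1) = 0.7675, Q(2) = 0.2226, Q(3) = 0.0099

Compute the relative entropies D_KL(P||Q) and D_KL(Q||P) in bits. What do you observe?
D_KL(P||Q) = 1.3594 bits, D_KL(Q||P) = 0.7210 bits. The two directions give different values (D_KL(P||Q) exceeds D_KL(Q||P) by 0.6384 bits): KL divergence is asymmetric.

D_KL(P||Q) = Σ P(x) log₂(P(x)/Q(x))

Computing term by term:
  P(1)·log₂(P(1)/Q(1)) = 0.3321·log₂(0.3321/0.7675) = -0.40136
  P(2)·log₂(P(2)/Q(2)) = 0.3637·log₂(0.3637/0.2226) = 0.25761
  P(3)·log₂(P(3)/Q(3)) = 0.3042·log₂(0.3042/0.0099) = 1.50319

D_KL(P||Q) = -0.40136 + 0.25761 + 1.50319 = 1.35944 ≈ 1.3594 bits

D_KL(Q||P) = Σ Q(x) log₂(Q(x)/P(x))

Computing term by term:
  Q(1)·log₂(Q(1)/P(1)) = 0.7675·log₂(0.7675/0.3321) = 0.92756
  Q(2)·log₂(Q(2)/P(2)) = 0.2226·log₂(0.2226/0.3637) = -0.15767
  Q(3)·log₂(Q(3)/P(3)) = 0.0099·log₂(0.0099/0.3042) = -0.04892

D_KL(Q||P) = 0.92756 - 0.15767 - 0.04892 = 0.72097 ≈ 0.7210 bits

These are NOT equal (difference: 0.6384 bits). KL divergence is asymmetric: D_KL(P||Q) ≠ D_KL(Q||P) in general.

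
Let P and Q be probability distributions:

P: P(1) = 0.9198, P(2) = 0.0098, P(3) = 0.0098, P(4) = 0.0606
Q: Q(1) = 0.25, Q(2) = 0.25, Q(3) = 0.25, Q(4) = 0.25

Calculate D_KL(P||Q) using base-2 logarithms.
1.5132 bits

D_KL(P||Q) = Σ P(x) log₂(P(x)/Q(x))

Computing term by term:
  P(1)·log₂(P(1)/Q(1)) = 0.9198·log₂(0.9198/0.25) = 1.72866
  P(2)·log₂(P(2)/Q(2)) = 0.0098·log₂(0.0098/0.25) = -0.04580
  P(3)·log₂(P(3)/Q(3)) = 0.0098·log₂(0.0098/0.25) = -0.04580
  P(4)·log₂(P(4)/Q(4)) = 0.0606·log₂(0.0606/0.25) = -0.12390

D_KL(P||Q) = 1.72866 - 0.04580 - 0.04580 - 0.12390 = 1.51316 ≈ 1.5132 bits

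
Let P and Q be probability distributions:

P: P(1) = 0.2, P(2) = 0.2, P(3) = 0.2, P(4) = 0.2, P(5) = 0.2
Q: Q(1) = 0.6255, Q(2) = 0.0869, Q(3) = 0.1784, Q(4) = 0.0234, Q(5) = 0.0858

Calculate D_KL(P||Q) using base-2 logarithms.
0.8078 bits

D_KL(P||Q) = Σ P(x) log₂(P(x)/Q(x))

Computing term by term:
  P(1)·log₂(P(1)/Q(1)) = 0.2·log₂(0.2/0.6255) = -0.32900
  P(2)·log₂(P(2)/Q(2)) = 0.2·log₂(0.2/0.0869) = 0.24051
  P(3)·log₂(P(3)/Q(3)) = 0.2·log₂(0.2/0.1784) = 0.03298
  P(4)·log₂(P(4)/Q(4)) = 0.2·log₂(0.2/0.0234) = 0.61908
  P(5)·log₂(P(5)/Q(5)) = 0.2·log₂(0.2/0.0858) = 0.24419

D_KL(P||Q) = -0.32900 + 0.24051 + 0.03298 + 0.61908 + 0.24419 = 0.80776 ≈ 0.8078 bits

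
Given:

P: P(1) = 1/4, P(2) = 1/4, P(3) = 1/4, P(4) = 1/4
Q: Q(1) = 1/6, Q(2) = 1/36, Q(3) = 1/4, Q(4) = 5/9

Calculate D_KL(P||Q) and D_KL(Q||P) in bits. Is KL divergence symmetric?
D_KL(P||Q) = 0.6507 bits, D_KL(Q||P) = 0.4545 bits. No, KL divergence is not symmetric.

D_KL(P||Q) = Σ P(x) log₂(P(x)/Q(x))

Computing term by term:
  P(1)·log₂(P(1)/Q(1)) = (1/4)·log₂((1/4)/(1/6)) = 0.14624
  P(2)·log₂(P(2)/Q(2)) = (1/4)·log₂((1/4)/(1/36)) = 0.79248
  P(3)·log₂(P(3)/Q(3)) = (1/4)·log₂((1/4)/(1/4)) = 0.00000
  P(4)·log₂(P(4)/Q(4)) = (1/4)·log₂((1/4)/(5/9)) = -0.28800

D_KL(P||Q) = 0.14624 + 0.79248 + 0.00000 - 0.28800 = 0.65072 ≈ 0.6507 bits

D_KL(Q||P) = Σ Q(x) log₂(Q(x)/P(x))

Computing term by term:
  Q(1)·log₂(Q(1)/P(1)) = (1/6)·log₂((1/6)/(1/4)) = -0.09749
  Q(2)·log₂(Q(2)/P(2)) = (1/36)·log₂((1/36)/(1/4)) = -0.08805
  Q(3)·log₂(Q(3)/P(3)) = (1/4)·log₂((1/4)/(1/4)) = 0.00000
  Q(4)·log₂(Q(4)/P(4)) = (5/9)·log₂((5/9)/(1/4)) = 0.64000

D_KL(Q||P) = -0.09749 - 0.08805 + 0.00000 + 0.64000 = 0.45446 ≈ 0.4545 bits

These are NOT equal (difference: 0.1962 bits). KL divergence is asymmetric: D_KL(P||Q) ≠ D_KL(Q||P) in general.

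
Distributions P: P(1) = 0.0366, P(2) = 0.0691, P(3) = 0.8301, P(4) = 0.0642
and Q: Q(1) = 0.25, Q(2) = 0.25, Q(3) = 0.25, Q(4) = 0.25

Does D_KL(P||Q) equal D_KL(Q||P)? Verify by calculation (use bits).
D_KL(P||Q) = 1.0816 bits, D_KL(Q||P) = 1.2143 bits. No — D_KL(P||Q) ≠ D_KL(Q||P) for this pair.

D_KL(P||Q) = Σ P(x) log₂(P(x)/Q(x))

Computing term by term:
  P(1)·log₂(P(1)/Q(1)) = 0.0366·log₂(0.0366/0.25) = -0.10146
  P(2)·log₂(P(2)/Q(2)) = 0.0691·log₂(0.0691/0.25) = -0.12819
  P(3)·log₂(P(3)/Q(3)) = 0.8301·log₂(0.8301/0.25) = 1.43720
  P(4)·log₂(P(4)/Q(4)) = 0.0642·log₂(0.0642/0.25) = -0.12591

D_KL(P||Q) = -0.10146 - 0.12819 + 1.43720 - 0.12591 = 1.08164 ≈ 1.0816 bits

D_KL(Q||P) = Σ Q(x) log₂(Q(x)/P(x))

Computing term by term:
  Q(1)·log₂(Q(1)/P(1)) = 0.25·log₂(0.25/0.0366) = 0.69300
  Q(2)·log₂(Q(2)/P(2)) = 0.25·log₂(0.25/0.0691) = 0.46379
  Q(3)·log₂(Q(3)/P(3)) = 0.25·log₂(0.25/0.8301) = -0.43284
  Q(4)·log₂(Q(4)/P(4)) = 0.25·log₂(0.25/0.0642) = 0.49032

D_KL(Q||P) = 0.69300 + 0.46379 - 0.43284 + 0.49032 = 1.21427 ≈ 1.2143 bits

These are NOT equal (difference: 0.1327 bits). KL divergence is asymmetric: D_KL(P||Q) ≠ D_KL(Q||P) in general.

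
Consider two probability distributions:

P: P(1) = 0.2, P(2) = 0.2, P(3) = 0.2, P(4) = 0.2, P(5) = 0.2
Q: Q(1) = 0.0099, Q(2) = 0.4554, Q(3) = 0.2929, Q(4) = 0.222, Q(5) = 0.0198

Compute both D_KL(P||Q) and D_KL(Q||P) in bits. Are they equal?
D_KL(P||Q) = 1.1570 bits, D_KL(Q||P) = 0.6263 bits. No, they are not equal.

D_KL(P||Q) = Σ P(x) log₂(P(x)/Q(x))

Computing term by term:
  P(1)·log₂(P(1)/Q(1)) = 0.2·log₂(0.2/0.0099) = 0.86729
  P(2)·log₂(P(2)/Q(2)) = 0.2·log₂(0.2/0.4554) = -0.23743
  P(3)·log₂(P(3)/Q(3)) = 0.2·log₂(0.2/0.2929) = -0.11008
  P(4)·log₂(P(4)/Q(4)) = 0.2·log₂(0.2/0.222) = -0.03011
  P(5)·log₂(P(5)/Q(5)) = 0.2·log₂(0.2/0.0198) = 0.66729

D_KL(P||Q) = 0.86729 - 0.23743 - 0.11008 - 0.03011 + 0.66729 = 1.15696 ≈ 1.1570 bits

D_KL(Q||P) = Σ Q(x) log₂(Q(x)/P(x))

Computing term by term:
  Q(1)·log₂(Q(1)/P(1)) = 0.0099·log₂(0.0099/0.2) = -0.04293
  Q(2)·log₂(Q(2)/P(2)) = 0.4554·log₂(0.4554/0.2) = 0.54062
  Q(3)·log₂(Q(3)/P(3)) = 0.2929·log₂(0.2929/0.2) = 0.16121
  Q(4)·log₂(Q(4)/P(4)) = 0.222·log₂(0.222/0.2) = 0.03342
  Q(5)·log₂(Q(5)/P(5)) = 0.0198·log₂(0.0198/0.2) = -0.06606

D_KL(Q||P) = -0.04293 + 0.54062 + 0.16121 + 0.03342 - 0.06606 = 0.62626 ≈ 0.6263 bits

These are NOT equal (difference: 0.5307 bits). KL divergence is asymmetric: D_KL(P||Q) ≠ D_KL(Q||P) in general.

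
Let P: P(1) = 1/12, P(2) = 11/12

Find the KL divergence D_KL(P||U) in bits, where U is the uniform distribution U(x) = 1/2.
0.5862 bits

U(i) = 1/2 for all i

D_KL(P||U) = Σ P(x) log₂(P(x) / (1/2))
           = Σ P(x) log₂(P(x)) + log₂(2)
           = log₂(2) - H(P)

H(P) = -Σ P(x) log₂(P(x)):
  -P(1)·log₂(P(1)) = -(1/12)·log₂(1/12) = 0.29875
  -P(2)·log₂(P(2)) = -(11/12)·log₂(11/12) = 0.11507
H(P) = 0.29875 + 0.11507 = 0.41382 bits

log₂(2) = 1.00000 bits

D_KL(P||U) = 1.00000 - 0.41382 = 0.58618 ≈ 0.5862 bits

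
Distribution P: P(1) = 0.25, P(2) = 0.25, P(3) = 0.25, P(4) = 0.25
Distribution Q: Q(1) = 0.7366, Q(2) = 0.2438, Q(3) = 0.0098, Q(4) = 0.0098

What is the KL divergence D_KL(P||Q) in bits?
1.9558 bits

D_KL(P||Q) = Σ P(x) log₂(P(x)/Q(x))

Computing term by term:
  P(1)·log₂(P(1)/Q(1)) = 0.25·log₂(0.25/0.7366) = -0.38974
  P(2)·log₂(P(2)/Q(2)) = 0.25·log₂(0.25/0.2438) = 0.00906
  P(3)·log₂(P(3)/Q(3)) = 0.25·log₂(0.25/0.0098) = 1.16825
  P(4)·log₂(P(4)/Q(4)) = 0.25·log₂(0.25/0.0098) = 1.16825

D_KL(P||Q) = -0.38974 + 0.00906 + 1.16825 + 1.16825 = 1.95582 ≈ 1.9558 bits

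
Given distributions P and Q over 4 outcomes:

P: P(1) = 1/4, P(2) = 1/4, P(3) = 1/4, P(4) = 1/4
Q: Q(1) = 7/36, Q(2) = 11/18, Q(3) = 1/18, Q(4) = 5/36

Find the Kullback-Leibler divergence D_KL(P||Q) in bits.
0.5227 bits

D_KL(P||Q) = Σ P(x) log₂(P(x)/Q(x))

Computing term by term:
  P(1)·log₂(P(1)/Q(1)) = (1/4)·log₂((1/4)/(7/36)) = 0.09064
  P(2)·log₂(P(2)/Q(2)) = (1/4)·log₂((1/4)/(11/18)) = -0.32238
  P(3)·log₂(P(3)/Q(3)) = (1/4)·log₂((1/4)/(1/18)) = 0.54248
  P(4)·log₂(P(4)/Q(4)) = (1/4)·log₂((1/4)/(5/36)) = 0.21200

D_KL(P||Q) = 0.09064 - 0.32238 + 0.54248 + 0.21200 = 0.52274 ≈ 0.5227 bits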